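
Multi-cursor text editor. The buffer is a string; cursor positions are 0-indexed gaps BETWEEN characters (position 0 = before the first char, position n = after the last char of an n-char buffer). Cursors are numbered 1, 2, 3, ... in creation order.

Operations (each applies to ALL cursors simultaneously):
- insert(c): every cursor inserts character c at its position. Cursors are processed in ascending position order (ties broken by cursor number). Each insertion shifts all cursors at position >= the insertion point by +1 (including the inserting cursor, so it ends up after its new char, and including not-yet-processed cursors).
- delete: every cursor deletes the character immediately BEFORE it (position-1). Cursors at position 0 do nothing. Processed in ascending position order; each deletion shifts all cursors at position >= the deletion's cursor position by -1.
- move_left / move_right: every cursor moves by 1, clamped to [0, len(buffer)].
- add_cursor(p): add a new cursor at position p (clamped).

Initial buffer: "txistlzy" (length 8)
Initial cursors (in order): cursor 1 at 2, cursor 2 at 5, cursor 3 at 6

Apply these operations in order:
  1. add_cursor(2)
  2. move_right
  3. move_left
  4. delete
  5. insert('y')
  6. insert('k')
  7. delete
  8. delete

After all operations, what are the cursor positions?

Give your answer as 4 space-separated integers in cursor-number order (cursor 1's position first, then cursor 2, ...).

After op 1 (add_cursor(2)): buffer="txistlzy" (len 8), cursors c1@2 c4@2 c2@5 c3@6, authorship ........
After op 2 (move_right): buffer="txistlzy" (len 8), cursors c1@3 c4@3 c2@6 c3@7, authorship ........
After op 3 (move_left): buffer="txistlzy" (len 8), cursors c1@2 c4@2 c2@5 c3@6, authorship ........
After op 4 (delete): buffer="iszy" (len 4), cursors c1@0 c4@0 c2@2 c3@2, authorship ....
After op 5 (insert('y')): buffer="yyisyyzy" (len 8), cursors c1@2 c4@2 c2@6 c3@6, authorship 14..23..
After op 6 (insert('k')): buffer="yykkisyykkzy" (len 12), cursors c1@4 c4@4 c2@10 c3@10, authorship 1414..2323..
After op 7 (delete): buffer="yyisyyzy" (len 8), cursors c1@2 c4@2 c2@6 c3@6, authorship 14..23..
After op 8 (delete): buffer="iszy" (len 4), cursors c1@0 c4@0 c2@2 c3@2, authorship ....

Answer: 0 2 2 0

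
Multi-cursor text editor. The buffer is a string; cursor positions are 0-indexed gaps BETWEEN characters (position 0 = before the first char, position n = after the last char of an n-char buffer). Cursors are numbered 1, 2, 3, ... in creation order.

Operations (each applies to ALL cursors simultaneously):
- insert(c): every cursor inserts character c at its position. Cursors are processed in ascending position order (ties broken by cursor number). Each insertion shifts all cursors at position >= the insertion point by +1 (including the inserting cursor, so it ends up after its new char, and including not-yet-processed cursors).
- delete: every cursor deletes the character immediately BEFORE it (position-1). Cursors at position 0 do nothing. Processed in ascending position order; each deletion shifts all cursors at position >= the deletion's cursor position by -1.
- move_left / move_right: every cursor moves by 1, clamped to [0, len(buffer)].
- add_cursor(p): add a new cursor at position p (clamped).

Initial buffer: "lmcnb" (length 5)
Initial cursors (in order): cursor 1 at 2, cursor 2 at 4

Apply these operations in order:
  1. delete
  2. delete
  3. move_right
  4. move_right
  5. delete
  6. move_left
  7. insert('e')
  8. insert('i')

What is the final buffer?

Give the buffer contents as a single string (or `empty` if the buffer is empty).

After op 1 (delete): buffer="lcb" (len 3), cursors c1@1 c2@2, authorship ...
After op 2 (delete): buffer="b" (len 1), cursors c1@0 c2@0, authorship .
After op 3 (move_right): buffer="b" (len 1), cursors c1@1 c2@1, authorship .
After op 4 (move_right): buffer="b" (len 1), cursors c1@1 c2@1, authorship .
After op 5 (delete): buffer="" (len 0), cursors c1@0 c2@0, authorship 
After op 6 (move_left): buffer="" (len 0), cursors c1@0 c2@0, authorship 
After op 7 (insert('e')): buffer="ee" (len 2), cursors c1@2 c2@2, authorship 12
After op 8 (insert('i')): buffer="eeii" (len 4), cursors c1@4 c2@4, authorship 1212

Answer: eeii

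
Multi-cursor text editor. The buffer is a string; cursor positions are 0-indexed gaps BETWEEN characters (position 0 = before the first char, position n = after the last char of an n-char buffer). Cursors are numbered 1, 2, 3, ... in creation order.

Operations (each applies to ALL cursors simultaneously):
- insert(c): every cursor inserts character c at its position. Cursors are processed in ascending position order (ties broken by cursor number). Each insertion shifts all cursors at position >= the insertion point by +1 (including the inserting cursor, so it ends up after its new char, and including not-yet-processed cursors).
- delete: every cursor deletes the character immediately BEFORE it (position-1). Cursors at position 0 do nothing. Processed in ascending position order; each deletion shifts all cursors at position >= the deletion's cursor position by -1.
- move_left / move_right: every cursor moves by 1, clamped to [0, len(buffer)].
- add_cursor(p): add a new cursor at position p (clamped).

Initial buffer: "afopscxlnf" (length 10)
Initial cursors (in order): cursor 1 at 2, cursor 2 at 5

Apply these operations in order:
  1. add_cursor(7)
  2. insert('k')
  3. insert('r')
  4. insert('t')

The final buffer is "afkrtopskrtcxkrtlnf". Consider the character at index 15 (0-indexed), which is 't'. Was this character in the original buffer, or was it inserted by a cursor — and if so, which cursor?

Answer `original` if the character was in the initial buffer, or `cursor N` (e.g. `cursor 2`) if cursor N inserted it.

Answer: cursor 3

Derivation:
After op 1 (add_cursor(7)): buffer="afopscxlnf" (len 10), cursors c1@2 c2@5 c3@7, authorship ..........
After op 2 (insert('k')): buffer="afkopskcxklnf" (len 13), cursors c1@3 c2@7 c3@10, authorship ..1...2..3...
After op 3 (insert('r')): buffer="afkropskrcxkrlnf" (len 16), cursors c1@4 c2@9 c3@13, authorship ..11...22..33...
After op 4 (insert('t')): buffer="afkrtopskrtcxkrtlnf" (len 19), cursors c1@5 c2@11 c3@16, authorship ..111...222..333...
Authorship (.=original, N=cursor N): . . 1 1 1 . . . 2 2 2 . . 3 3 3 . . .
Index 15: author = 3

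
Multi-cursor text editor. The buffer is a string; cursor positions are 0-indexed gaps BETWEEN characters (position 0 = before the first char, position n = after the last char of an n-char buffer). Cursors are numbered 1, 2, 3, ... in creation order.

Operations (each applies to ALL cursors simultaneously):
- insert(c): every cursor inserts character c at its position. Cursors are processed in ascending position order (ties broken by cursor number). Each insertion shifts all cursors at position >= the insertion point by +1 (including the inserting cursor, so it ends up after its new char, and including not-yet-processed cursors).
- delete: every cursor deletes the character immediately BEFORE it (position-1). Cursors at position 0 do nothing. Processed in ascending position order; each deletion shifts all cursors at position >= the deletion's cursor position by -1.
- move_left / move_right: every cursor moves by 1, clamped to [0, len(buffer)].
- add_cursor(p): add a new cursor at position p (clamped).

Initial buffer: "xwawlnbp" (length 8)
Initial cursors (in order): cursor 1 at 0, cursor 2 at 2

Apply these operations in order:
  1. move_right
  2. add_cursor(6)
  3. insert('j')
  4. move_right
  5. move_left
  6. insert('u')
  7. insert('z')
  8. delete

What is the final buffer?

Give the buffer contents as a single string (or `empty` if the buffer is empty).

After op 1 (move_right): buffer="xwawlnbp" (len 8), cursors c1@1 c2@3, authorship ........
After op 2 (add_cursor(6)): buffer="xwawlnbp" (len 8), cursors c1@1 c2@3 c3@6, authorship ........
After op 3 (insert('j')): buffer="xjwajwlnjbp" (len 11), cursors c1@2 c2@5 c3@9, authorship .1..2...3..
After op 4 (move_right): buffer="xjwajwlnjbp" (len 11), cursors c1@3 c2@6 c3@10, authorship .1..2...3..
After op 5 (move_left): buffer="xjwajwlnjbp" (len 11), cursors c1@2 c2@5 c3@9, authorship .1..2...3..
After op 6 (insert('u')): buffer="xjuwajuwlnjubp" (len 14), cursors c1@3 c2@7 c3@12, authorship .11..22...33..
After op 7 (insert('z')): buffer="xjuzwajuzwlnjuzbp" (len 17), cursors c1@4 c2@9 c3@15, authorship .111..222...333..
After op 8 (delete): buffer="xjuwajuwlnjubp" (len 14), cursors c1@3 c2@7 c3@12, authorship .11..22...33..

Answer: xjuwajuwlnjubp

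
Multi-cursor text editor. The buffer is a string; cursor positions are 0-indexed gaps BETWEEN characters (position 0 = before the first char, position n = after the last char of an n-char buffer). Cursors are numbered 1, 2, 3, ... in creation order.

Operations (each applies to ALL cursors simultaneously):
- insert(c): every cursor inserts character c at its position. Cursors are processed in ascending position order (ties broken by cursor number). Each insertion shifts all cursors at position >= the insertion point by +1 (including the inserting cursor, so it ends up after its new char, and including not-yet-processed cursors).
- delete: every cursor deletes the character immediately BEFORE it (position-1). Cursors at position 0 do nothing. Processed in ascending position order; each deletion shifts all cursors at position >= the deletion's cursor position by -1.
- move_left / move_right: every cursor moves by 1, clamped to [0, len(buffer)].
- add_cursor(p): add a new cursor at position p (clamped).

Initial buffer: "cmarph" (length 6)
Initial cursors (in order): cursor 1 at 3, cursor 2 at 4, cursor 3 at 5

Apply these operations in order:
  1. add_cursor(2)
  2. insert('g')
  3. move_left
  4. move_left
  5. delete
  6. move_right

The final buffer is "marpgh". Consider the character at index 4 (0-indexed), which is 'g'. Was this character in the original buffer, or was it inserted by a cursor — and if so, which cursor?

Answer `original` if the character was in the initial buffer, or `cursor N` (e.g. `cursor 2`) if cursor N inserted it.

After op 1 (add_cursor(2)): buffer="cmarph" (len 6), cursors c4@2 c1@3 c2@4 c3@5, authorship ......
After op 2 (insert('g')): buffer="cmgagrgpgh" (len 10), cursors c4@3 c1@5 c2@7 c3@9, authorship ..4.1.2.3.
After op 3 (move_left): buffer="cmgagrgpgh" (len 10), cursors c4@2 c1@4 c2@6 c3@8, authorship ..4.1.2.3.
After op 4 (move_left): buffer="cmgagrgpgh" (len 10), cursors c4@1 c1@3 c2@5 c3@7, authorship ..4.1.2.3.
After op 5 (delete): buffer="marpgh" (len 6), cursors c4@0 c1@1 c2@2 c3@3, authorship ....3.
After op 6 (move_right): buffer="marpgh" (len 6), cursors c4@1 c1@2 c2@3 c3@4, authorship ....3.
Authorship (.=original, N=cursor N): . . . . 3 .
Index 4: author = 3

Answer: cursor 3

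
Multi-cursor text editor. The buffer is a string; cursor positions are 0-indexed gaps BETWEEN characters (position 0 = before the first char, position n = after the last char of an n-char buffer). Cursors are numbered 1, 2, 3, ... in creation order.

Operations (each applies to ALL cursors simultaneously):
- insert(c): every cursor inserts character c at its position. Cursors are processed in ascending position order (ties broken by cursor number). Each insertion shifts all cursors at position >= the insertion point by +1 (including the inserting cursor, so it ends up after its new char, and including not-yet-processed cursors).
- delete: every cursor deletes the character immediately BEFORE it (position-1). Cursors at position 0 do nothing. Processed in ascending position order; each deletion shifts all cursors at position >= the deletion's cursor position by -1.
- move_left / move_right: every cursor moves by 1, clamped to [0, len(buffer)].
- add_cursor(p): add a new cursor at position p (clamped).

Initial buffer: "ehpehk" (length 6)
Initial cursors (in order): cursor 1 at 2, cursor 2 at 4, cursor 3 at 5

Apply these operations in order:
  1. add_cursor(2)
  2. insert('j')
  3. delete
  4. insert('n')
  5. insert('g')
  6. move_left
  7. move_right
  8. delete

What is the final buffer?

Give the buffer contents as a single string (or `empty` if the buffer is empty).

Answer: ehnnpenhnk

Derivation:
After op 1 (add_cursor(2)): buffer="ehpehk" (len 6), cursors c1@2 c4@2 c2@4 c3@5, authorship ......
After op 2 (insert('j')): buffer="ehjjpejhjk" (len 10), cursors c1@4 c4@4 c2@7 c3@9, authorship ..14..2.3.
After op 3 (delete): buffer="ehpehk" (len 6), cursors c1@2 c4@2 c2@4 c3@5, authorship ......
After op 4 (insert('n')): buffer="ehnnpenhnk" (len 10), cursors c1@4 c4@4 c2@7 c3@9, authorship ..14..2.3.
After op 5 (insert('g')): buffer="ehnnggpenghngk" (len 14), cursors c1@6 c4@6 c2@10 c3@13, authorship ..1414..22.33.
After op 6 (move_left): buffer="ehnnggpenghngk" (len 14), cursors c1@5 c4@5 c2@9 c3@12, authorship ..1414..22.33.
After op 7 (move_right): buffer="ehnnggpenghngk" (len 14), cursors c1@6 c4@6 c2@10 c3@13, authorship ..1414..22.33.
After op 8 (delete): buffer="ehnnpenhnk" (len 10), cursors c1@4 c4@4 c2@7 c3@9, authorship ..14..2.3.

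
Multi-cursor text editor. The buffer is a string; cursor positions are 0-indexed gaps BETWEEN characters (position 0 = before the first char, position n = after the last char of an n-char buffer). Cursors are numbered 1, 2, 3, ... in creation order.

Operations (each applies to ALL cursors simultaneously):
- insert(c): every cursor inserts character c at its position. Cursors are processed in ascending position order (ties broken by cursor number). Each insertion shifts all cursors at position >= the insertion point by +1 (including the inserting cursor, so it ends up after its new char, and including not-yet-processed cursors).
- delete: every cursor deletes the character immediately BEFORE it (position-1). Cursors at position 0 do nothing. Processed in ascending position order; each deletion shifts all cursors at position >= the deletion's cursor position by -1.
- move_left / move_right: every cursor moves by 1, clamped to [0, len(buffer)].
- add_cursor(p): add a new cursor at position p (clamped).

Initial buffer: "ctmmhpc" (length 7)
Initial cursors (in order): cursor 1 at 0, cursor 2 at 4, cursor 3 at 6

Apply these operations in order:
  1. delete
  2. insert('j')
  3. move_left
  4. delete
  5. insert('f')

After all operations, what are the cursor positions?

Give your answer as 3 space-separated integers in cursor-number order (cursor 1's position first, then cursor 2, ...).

After op 1 (delete): buffer="ctmhc" (len 5), cursors c1@0 c2@3 c3@4, authorship .....
After op 2 (insert('j')): buffer="jctmjhjc" (len 8), cursors c1@1 c2@5 c3@7, authorship 1...2.3.
After op 3 (move_left): buffer="jctmjhjc" (len 8), cursors c1@0 c2@4 c3@6, authorship 1...2.3.
After op 4 (delete): buffer="jctjjc" (len 6), cursors c1@0 c2@3 c3@4, authorship 1..23.
After op 5 (insert('f')): buffer="fjctfjfjc" (len 9), cursors c1@1 c2@5 c3@7, authorship 11..2233.

Answer: 1 5 7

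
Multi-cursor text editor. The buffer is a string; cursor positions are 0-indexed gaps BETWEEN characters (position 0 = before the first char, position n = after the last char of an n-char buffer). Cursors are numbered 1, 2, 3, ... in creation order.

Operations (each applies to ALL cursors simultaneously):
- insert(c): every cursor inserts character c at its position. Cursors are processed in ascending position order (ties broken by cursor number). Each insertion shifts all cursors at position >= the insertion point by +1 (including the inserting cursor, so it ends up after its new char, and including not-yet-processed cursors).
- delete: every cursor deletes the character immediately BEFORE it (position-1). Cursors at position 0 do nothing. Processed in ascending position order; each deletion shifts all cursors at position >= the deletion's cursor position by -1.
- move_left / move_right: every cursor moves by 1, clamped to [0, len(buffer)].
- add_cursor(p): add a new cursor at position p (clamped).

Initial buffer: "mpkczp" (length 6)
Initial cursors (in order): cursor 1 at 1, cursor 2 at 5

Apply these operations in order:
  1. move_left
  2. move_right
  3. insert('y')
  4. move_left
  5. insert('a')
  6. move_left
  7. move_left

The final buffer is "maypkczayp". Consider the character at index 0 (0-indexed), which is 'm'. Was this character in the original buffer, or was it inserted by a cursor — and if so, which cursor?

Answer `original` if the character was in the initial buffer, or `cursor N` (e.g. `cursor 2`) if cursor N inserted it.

After op 1 (move_left): buffer="mpkczp" (len 6), cursors c1@0 c2@4, authorship ......
After op 2 (move_right): buffer="mpkczp" (len 6), cursors c1@1 c2@5, authorship ......
After op 3 (insert('y')): buffer="mypkczyp" (len 8), cursors c1@2 c2@7, authorship .1....2.
After op 4 (move_left): buffer="mypkczyp" (len 8), cursors c1@1 c2@6, authorship .1....2.
After op 5 (insert('a')): buffer="maypkczayp" (len 10), cursors c1@2 c2@8, authorship .11....22.
After op 6 (move_left): buffer="maypkczayp" (len 10), cursors c1@1 c2@7, authorship .11....22.
After op 7 (move_left): buffer="maypkczayp" (len 10), cursors c1@0 c2@6, authorship .11....22.
Authorship (.=original, N=cursor N): . 1 1 . . . . 2 2 .
Index 0: author = original

Answer: original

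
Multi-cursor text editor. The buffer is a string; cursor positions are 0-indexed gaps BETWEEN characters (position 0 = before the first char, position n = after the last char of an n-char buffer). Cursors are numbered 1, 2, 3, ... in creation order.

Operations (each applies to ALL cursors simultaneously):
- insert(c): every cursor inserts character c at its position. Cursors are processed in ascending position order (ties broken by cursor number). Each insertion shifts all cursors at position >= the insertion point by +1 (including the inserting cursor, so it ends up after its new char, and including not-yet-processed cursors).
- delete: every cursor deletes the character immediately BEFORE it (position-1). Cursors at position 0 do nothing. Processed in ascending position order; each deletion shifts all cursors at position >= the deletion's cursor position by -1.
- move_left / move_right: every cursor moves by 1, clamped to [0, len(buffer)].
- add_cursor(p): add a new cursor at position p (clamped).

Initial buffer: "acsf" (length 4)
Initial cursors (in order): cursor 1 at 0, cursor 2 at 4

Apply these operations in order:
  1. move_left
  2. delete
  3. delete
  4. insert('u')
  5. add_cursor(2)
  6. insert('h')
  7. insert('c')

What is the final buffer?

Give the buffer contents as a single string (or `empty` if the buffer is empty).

Answer: uhcahcuhcf

Derivation:
After op 1 (move_left): buffer="acsf" (len 4), cursors c1@0 c2@3, authorship ....
After op 2 (delete): buffer="acf" (len 3), cursors c1@0 c2@2, authorship ...
After op 3 (delete): buffer="af" (len 2), cursors c1@0 c2@1, authorship ..
After op 4 (insert('u')): buffer="uauf" (len 4), cursors c1@1 c2@3, authorship 1.2.
After op 5 (add_cursor(2)): buffer="uauf" (len 4), cursors c1@1 c3@2 c2@3, authorship 1.2.
After op 6 (insert('h')): buffer="uhahuhf" (len 7), cursors c1@2 c3@4 c2@6, authorship 11.322.
After op 7 (insert('c')): buffer="uhcahcuhcf" (len 10), cursors c1@3 c3@6 c2@9, authorship 111.33222.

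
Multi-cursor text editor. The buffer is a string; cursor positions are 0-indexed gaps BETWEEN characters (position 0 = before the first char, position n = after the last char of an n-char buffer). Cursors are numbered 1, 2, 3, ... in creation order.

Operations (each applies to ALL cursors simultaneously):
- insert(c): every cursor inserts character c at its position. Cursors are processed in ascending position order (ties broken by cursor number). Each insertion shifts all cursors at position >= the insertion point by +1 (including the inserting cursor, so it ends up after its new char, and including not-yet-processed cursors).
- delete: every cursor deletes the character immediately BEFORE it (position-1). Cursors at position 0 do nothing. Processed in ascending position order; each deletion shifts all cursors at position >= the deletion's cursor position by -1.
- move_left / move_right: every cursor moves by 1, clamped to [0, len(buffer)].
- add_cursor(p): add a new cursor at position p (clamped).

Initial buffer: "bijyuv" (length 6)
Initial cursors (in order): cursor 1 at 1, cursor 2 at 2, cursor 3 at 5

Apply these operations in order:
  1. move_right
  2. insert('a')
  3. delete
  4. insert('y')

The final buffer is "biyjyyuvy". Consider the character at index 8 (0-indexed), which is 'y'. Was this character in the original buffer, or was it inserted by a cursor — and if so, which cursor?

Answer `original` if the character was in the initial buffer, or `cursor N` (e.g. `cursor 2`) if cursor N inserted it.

After op 1 (move_right): buffer="bijyuv" (len 6), cursors c1@2 c2@3 c3@6, authorship ......
After op 2 (insert('a')): buffer="biajayuva" (len 9), cursors c1@3 c2@5 c3@9, authorship ..1.2...3
After op 3 (delete): buffer="bijyuv" (len 6), cursors c1@2 c2@3 c3@6, authorship ......
After op 4 (insert('y')): buffer="biyjyyuvy" (len 9), cursors c1@3 c2@5 c3@9, authorship ..1.2...3
Authorship (.=original, N=cursor N): . . 1 . 2 . . . 3
Index 8: author = 3

Answer: cursor 3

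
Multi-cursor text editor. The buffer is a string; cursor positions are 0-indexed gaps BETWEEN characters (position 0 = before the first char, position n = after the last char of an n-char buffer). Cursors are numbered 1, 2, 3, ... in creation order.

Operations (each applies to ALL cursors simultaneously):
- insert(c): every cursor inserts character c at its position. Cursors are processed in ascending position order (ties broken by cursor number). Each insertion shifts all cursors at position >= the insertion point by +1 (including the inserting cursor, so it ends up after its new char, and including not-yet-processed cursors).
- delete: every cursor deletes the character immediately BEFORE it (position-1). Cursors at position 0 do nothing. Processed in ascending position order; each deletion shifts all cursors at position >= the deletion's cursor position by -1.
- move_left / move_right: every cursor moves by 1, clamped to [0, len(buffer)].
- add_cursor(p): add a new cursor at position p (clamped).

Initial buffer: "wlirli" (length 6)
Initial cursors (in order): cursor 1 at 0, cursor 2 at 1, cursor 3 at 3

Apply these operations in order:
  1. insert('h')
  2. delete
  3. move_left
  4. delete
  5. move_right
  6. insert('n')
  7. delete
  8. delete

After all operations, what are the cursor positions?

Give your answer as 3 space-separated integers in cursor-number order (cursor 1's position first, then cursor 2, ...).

After op 1 (insert('h')): buffer="hwhlihrli" (len 9), cursors c1@1 c2@3 c3@6, authorship 1.2..3...
After op 2 (delete): buffer="wlirli" (len 6), cursors c1@0 c2@1 c3@3, authorship ......
After op 3 (move_left): buffer="wlirli" (len 6), cursors c1@0 c2@0 c3@2, authorship ......
After op 4 (delete): buffer="wirli" (len 5), cursors c1@0 c2@0 c3@1, authorship .....
After op 5 (move_right): buffer="wirli" (len 5), cursors c1@1 c2@1 c3@2, authorship .....
After op 6 (insert('n')): buffer="wnninrli" (len 8), cursors c1@3 c2@3 c3@5, authorship .12.3...
After op 7 (delete): buffer="wirli" (len 5), cursors c1@1 c2@1 c3@2, authorship .....
After op 8 (delete): buffer="rli" (len 3), cursors c1@0 c2@0 c3@0, authorship ...

Answer: 0 0 0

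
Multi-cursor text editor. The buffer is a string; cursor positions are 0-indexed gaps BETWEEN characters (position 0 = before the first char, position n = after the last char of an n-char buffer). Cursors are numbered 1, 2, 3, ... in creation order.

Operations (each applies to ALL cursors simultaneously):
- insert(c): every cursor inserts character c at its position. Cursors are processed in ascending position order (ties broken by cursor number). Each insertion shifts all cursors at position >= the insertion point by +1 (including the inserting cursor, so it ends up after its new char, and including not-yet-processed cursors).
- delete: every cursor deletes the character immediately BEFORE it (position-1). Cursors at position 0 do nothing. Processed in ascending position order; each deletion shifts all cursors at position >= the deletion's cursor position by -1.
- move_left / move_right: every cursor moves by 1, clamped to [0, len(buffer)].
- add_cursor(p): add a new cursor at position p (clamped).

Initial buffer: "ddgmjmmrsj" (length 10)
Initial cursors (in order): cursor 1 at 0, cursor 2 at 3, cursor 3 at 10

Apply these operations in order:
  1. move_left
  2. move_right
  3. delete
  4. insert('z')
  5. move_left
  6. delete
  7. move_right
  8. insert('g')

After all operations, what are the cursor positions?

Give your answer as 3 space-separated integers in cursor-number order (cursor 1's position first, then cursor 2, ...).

After op 1 (move_left): buffer="ddgmjmmrsj" (len 10), cursors c1@0 c2@2 c3@9, authorship ..........
After op 2 (move_right): buffer="ddgmjmmrsj" (len 10), cursors c1@1 c2@3 c3@10, authorship ..........
After op 3 (delete): buffer="dmjmmrs" (len 7), cursors c1@0 c2@1 c3@7, authorship .......
After op 4 (insert('z')): buffer="zdzmjmmrsz" (len 10), cursors c1@1 c2@3 c3@10, authorship 1.2......3
After op 5 (move_left): buffer="zdzmjmmrsz" (len 10), cursors c1@0 c2@2 c3@9, authorship 1.2......3
After op 6 (delete): buffer="zzmjmmrz" (len 8), cursors c1@0 c2@1 c3@7, authorship 12.....3
After op 7 (move_right): buffer="zzmjmmrz" (len 8), cursors c1@1 c2@2 c3@8, authorship 12.....3
After op 8 (insert('g')): buffer="zgzgmjmmrzg" (len 11), cursors c1@2 c2@4 c3@11, authorship 1122.....33

Answer: 2 4 11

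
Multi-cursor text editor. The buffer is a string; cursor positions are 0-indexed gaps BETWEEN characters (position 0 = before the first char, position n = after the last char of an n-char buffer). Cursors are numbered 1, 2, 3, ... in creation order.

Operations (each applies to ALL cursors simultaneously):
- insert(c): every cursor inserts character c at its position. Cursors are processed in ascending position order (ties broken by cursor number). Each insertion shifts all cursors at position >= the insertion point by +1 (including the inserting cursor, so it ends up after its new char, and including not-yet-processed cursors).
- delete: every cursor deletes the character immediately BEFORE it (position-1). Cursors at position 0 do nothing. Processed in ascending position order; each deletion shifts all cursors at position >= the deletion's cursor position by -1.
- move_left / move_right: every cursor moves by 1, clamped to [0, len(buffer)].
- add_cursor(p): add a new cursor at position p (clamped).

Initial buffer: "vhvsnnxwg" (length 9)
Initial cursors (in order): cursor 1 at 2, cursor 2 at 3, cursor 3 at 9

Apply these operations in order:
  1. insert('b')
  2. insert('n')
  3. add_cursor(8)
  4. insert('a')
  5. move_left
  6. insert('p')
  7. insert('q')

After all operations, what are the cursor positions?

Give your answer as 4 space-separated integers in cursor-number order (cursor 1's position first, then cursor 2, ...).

Answer: 6 12 26 16

Derivation:
After op 1 (insert('b')): buffer="vhbvbsnnxwgb" (len 12), cursors c1@3 c2@5 c3@12, authorship ..1.2......3
After op 2 (insert('n')): buffer="vhbnvbnsnnxwgbn" (len 15), cursors c1@4 c2@7 c3@15, authorship ..11.22......33
After op 3 (add_cursor(8)): buffer="vhbnvbnsnnxwgbn" (len 15), cursors c1@4 c2@7 c4@8 c3@15, authorship ..11.22......33
After op 4 (insert('a')): buffer="vhbnavbnasannxwgbna" (len 19), cursors c1@5 c2@9 c4@11 c3@19, authorship ..111.222.4.....333
After op 5 (move_left): buffer="vhbnavbnasannxwgbna" (len 19), cursors c1@4 c2@8 c4@10 c3@18, authorship ..111.222.4.....333
After op 6 (insert('p')): buffer="vhbnpavbnpaspannxwgbnpa" (len 23), cursors c1@5 c2@10 c4@13 c3@22, authorship ..1111.2222.44.....3333
After op 7 (insert('q')): buffer="vhbnpqavbnpqaspqannxwgbnpqa" (len 27), cursors c1@6 c2@12 c4@16 c3@26, authorship ..11111.22222.444.....33333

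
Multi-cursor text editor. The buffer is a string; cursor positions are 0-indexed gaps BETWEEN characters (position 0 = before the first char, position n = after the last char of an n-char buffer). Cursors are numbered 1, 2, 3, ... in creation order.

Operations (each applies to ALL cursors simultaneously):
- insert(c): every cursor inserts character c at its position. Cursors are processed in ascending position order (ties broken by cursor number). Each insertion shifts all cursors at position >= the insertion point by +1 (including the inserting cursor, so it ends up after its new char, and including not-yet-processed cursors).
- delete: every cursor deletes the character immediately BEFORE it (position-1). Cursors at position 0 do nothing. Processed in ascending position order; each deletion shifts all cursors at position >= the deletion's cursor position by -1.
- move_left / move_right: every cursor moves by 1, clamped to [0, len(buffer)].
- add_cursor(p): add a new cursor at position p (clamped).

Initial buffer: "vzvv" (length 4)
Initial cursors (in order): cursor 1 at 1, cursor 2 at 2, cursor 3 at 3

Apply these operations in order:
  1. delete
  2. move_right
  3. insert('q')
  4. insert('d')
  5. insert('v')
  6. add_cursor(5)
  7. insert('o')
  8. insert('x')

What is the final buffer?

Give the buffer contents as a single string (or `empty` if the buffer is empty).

After op 1 (delete): buffer="v" (len 1), cursors c1@0 c2@0 c3@0, authorship .
After op 2 (move_right): buffer="v" (len 1), cursors c1@1 c2@1 c3@1, authorship .
After op 3 (insert('q')): buffer="vqqq" (len 4), cursors c1@4 c2@4 c3@4, authorship .123
After op 4 (insert('d')): buffer="vqqqddd" (len 7), cursors c1@7 c2@7 c3@7, authorship .123123
After op 5 (insert('v')): buffer="vqqqdddvvv" (len 10), cursors c1@10 c2@10 c3@10, authorship .123123123
After op 6 (add_cursor(5)): buffer="vqqqdddvvv" (len 10), cursors c4@5 c1@10 c2@10 c3@10, authorship .123123123
After op 7 (insert('o')): buffer="vqqqdoddvvvooo" (len 14), cursors c4@6 c1@14 c2@14 c3@14, authorship .1231423123123
After op 8 (insert('x')): buffer="vqqqdoxddvvvoooxxx" (len 18), cursors c4@7 c1@18 c2@18 c3@18, authorship .12314423123123123

Answer: vqqqdoxddvvvoooxxx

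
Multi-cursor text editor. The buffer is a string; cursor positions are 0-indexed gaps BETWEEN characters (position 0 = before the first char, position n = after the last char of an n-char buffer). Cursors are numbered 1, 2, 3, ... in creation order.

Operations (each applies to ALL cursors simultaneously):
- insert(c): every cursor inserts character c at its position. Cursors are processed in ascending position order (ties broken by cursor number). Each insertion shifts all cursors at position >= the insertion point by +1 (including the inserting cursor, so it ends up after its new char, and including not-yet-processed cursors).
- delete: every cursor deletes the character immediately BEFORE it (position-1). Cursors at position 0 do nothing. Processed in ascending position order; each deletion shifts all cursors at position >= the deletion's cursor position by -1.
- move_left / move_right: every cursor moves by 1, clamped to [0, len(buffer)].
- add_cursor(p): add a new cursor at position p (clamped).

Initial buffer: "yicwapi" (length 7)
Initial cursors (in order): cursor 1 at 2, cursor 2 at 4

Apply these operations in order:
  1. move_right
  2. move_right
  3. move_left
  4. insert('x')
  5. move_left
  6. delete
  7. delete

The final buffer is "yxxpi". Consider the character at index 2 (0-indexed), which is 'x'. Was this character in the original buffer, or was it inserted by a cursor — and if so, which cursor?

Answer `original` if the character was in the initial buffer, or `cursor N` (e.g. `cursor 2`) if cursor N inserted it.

After op 1 (move_right): buffer="yicwapi" (len 7), cursors c1@3 c2@5, authorship .......
After op 2 (move_right): buffer="yicwapi" (len 7), cursors c1@4 c2@6, authorship .......
After op 3 (move_left): buffer="yicwapi" (len 7), cursors c1@3 c2@5, authorship .......
After op 4 (insert('x')): buffer="yicxwaxpi" (len 9), cursors c1@4 c2@7, authorship ...1..2..
After op 5 (move_left): buffer="yicxwaxpi" (len 9), cursors c1@3 c2@6, authorship ...1..2..
After op 6 (delete): buffer="yixwxpi" (len 7), cursors c1@2 c2@4, authorship ..1.2..
After op 7 (delete): buffer="yxxpi" (len 5), cursors c1@1 c2@2, authorship .12..
Authorship (.=original, N=cursor N): . 1 2 . .
Index 2: author = 2

Answer: cursor 2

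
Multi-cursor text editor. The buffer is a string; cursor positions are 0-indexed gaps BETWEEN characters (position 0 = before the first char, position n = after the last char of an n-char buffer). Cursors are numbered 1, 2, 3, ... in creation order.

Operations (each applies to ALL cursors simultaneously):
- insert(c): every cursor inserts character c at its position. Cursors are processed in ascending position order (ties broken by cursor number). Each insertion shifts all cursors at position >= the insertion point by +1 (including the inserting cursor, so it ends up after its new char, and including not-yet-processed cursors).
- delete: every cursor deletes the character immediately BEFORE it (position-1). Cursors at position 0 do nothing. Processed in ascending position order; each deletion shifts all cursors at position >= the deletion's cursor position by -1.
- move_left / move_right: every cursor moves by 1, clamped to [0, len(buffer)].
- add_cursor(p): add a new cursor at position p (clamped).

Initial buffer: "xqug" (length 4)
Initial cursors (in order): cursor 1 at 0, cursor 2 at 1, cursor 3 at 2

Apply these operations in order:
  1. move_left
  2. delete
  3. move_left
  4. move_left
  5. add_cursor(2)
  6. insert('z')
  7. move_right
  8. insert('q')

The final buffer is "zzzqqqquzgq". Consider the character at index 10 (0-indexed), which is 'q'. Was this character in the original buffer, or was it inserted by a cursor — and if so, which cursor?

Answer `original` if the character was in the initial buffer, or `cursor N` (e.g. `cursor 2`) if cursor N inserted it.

After op 1 (move_left): buffer="xqug" (len 4), cursors c1@0 c2@0 c3@1, authorship ....
After op 2 (delete): buffer="qug" (len 3), cursors c1@0 c2@0 c3@0, authorship ...
After op 3 (move_left): buffer="qug" (len 3), cursors c1@0 c2@0 c3@0, authorship ...
After op 4 (move_left): buffer="qug" (len 3), cursors c1@0 c2@0 c3@0, authorship ...
After op 5 (add_cursor(2)): buffer="qug" (len 3), cursors c1@0 c2@0 c3@0 c4@2, authorship ...
After op 6 (insert('z')): buffer="zzzquzg" (len 7), cursors c1@3 c2@3 c3@3 c4@6, authorship 123..4.
After op 7 (move_right): buffer="zzzquzg" (len 7), cursors c1@4 c2@4 c3@4 c4@7, authorship 123..4.
After op 8 (insert('q')): buffer="zzzqqqquzgq" (len 11), cursors c1@7 c2@7 c3@7 c4@11, authorship 123.123.4.4
Authorship (.=original, N=cursor N): 1 2 3 . 1 2 3 . 4 . 4
Index 10: author = 4

Answer: cursor 4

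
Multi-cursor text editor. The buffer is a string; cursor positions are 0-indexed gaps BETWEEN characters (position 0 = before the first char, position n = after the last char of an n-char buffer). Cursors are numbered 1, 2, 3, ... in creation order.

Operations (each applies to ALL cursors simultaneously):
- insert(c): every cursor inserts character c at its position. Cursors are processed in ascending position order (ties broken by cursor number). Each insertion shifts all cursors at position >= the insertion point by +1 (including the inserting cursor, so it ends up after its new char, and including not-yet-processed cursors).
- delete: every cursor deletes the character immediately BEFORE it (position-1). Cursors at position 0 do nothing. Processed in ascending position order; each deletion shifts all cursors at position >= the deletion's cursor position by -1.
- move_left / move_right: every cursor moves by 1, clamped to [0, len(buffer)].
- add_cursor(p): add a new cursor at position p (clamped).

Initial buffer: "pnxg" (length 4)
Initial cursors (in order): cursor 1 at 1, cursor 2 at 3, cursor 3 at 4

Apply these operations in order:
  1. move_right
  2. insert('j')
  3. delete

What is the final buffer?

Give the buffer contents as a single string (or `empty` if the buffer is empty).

After op 1 (move_right): buffer="pnxg" (len 4), cursors c1@2 c2@4 c3@4, authorship ....
After op 2 (insert('j')): buffer="pnjxgjj" (len 7), cursors c1@3 c2@7 c3@7, authorship ..1..23
After op 3 (delete): buffer="pnxg" (len 4), cursors c1@2 c2@4 c3@4, authorship ....

Answer: pnxg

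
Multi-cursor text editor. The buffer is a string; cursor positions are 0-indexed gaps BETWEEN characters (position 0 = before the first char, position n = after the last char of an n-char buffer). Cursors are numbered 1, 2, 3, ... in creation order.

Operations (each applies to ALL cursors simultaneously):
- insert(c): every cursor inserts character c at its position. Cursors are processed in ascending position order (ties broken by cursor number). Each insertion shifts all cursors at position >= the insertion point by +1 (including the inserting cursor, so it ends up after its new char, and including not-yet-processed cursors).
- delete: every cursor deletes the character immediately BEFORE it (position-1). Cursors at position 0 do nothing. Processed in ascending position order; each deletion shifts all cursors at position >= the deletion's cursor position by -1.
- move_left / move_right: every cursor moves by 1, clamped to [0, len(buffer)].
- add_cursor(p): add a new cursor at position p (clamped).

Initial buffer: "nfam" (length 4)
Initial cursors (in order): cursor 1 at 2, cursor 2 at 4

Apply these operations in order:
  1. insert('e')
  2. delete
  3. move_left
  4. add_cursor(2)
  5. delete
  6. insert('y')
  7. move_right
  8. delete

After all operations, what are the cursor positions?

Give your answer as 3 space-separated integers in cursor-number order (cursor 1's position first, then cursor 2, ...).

Answer: 1 1 1

Derivation:
After op 1 (insert('e')): buffer="nfeame" (len 6), cursors c1@3 c2@6, authorship ..1..2
After op 2 (delete): buffer="nfam" (len 4), cursors c1@2 c2@4, authorship ....
After op 3 (move_left): buffer="nfam" (len 4), cursors c1@1 c2@3, authorship ....
After op 4 (add_cursor(2)): buffer="nfam" (len 4), cursors c1@1 c3@2 c2@3, authorship ....
After op 5 (delete): buffer="m" (len 1), cursors c1@0 c2@0 c3@0, authorship .
After op 6 (insert('y')): buffer="yyym" (len 4), cursors c1@3 c2@3 c3@3, authorship 123.
After op 7 (move_right): buffer="yyym" (len 4), cursors c1@4 c2@4 c3@4, authorship 123.
After op 8 (delete): buffer="y" (len 1), cursors c1@1 c2@1 c3@1, authorship 1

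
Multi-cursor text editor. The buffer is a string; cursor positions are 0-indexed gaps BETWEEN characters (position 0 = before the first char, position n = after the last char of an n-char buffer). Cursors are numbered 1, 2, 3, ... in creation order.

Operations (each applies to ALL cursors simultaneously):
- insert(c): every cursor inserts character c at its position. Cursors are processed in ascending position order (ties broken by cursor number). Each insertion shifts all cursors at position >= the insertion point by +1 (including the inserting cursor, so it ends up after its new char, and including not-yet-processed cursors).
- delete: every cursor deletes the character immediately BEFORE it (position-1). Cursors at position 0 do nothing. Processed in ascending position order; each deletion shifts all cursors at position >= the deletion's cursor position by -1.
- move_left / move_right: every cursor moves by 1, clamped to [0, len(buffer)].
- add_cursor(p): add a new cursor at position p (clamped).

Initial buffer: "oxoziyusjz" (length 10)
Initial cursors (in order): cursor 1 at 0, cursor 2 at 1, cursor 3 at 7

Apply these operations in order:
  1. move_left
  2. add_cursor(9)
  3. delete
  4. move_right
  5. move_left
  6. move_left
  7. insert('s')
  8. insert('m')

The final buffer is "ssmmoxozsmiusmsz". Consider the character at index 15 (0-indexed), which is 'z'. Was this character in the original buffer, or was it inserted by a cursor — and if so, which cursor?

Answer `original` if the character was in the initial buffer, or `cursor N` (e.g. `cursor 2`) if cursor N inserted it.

Answer: original

Derivation:
After op 1 (move_left): buffer="oxoziyusjz" (len 10), cursors c1@0 c2@0 c3@6, authorship ..........
After op 2 (add_cursor(9)): buffer="oxoziyusjz" (len 10), cursors c1@0 c2@0 c3@6 c4@9, authorship ..........
After op 3 (delete): buffer="oxoziusz" (len 8), cursors c1@0 c2@0 c3@5 c4@7, authorship ........
After op 4 (move_right): buffer="oxoziusz" (len 8), cursors c1@1 c2@1 c3@6 c4@8, authorship ........
After op 5 (move_left): buffer="oxoziusz" (len 8), cursors c1@0 c2@0 c3@5 c4@7, authorship ........
After op 6 (move_left): buffer="oxoziusz" (len 8), cursors c1@0 c2@0 c3@4 c4@6, authorship ........
After op 7 (insert('s')): buffer="ssoxozsiussz" (len 12), cursors c1@2 c2@2 c3@7 c4@10, authorship 12....3..4..
After op 8 (insert('m')): buffer="ssmmoxozsmiusmsz" (len 16), cursors c1@4 c2@4 c3@10 c4@14, authorship 1212....33..44..
Authorship (.=original, N=cursor N): 1 2 1 2 . . . . 3 3 . . 4 4 . .
Index 15: author = original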